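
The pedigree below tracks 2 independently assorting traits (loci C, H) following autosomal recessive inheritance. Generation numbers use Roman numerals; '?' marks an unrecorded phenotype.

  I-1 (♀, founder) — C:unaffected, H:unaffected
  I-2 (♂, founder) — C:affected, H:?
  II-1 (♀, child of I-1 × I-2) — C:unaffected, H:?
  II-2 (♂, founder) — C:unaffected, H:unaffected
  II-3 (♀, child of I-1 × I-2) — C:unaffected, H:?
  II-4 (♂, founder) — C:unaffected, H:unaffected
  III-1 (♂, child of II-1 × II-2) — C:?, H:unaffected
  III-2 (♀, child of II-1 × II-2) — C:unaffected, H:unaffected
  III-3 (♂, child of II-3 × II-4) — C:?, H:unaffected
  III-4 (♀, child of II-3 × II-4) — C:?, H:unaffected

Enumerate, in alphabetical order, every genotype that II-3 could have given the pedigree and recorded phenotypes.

C/I-1 un ·: CC|Cc
C/I-2 aff ·: cc
C/II-1 un I-1×I-2: Cc
C/II-2 un ·: CC|Cc
C/II-3 un I-1×I-2: Cc
C/II-4 un ·: CC|Cc
C/III-1 ? II-1×II-2: CC|Cc|cc
C/III-2 un II-1×II-2: CC|Cc
C/III-3 ? II-3×II-4: CC|Cc|cc
C/III-4 ? II-3×II-4: CC|Cc|cc
⇒ C over [I-1,I-2,II-1,II-2,II-3,II-4,III-1,III-2,III-3,III-4]: 260 consistent
H/I-1 un ·: HH|Hh
H/I-2 ? ·: HH|Hh|hh
H/II-1 ? I-1×I-2: HH|Hh|hh
H/II-2 un ·: HH|Hh
H/II-3 ? I-1×I-2: HH|Hh|hh
H/II-4 un ·: HH|Hh
H/III-1 un II-1×II-2: HH|Hh
H/III-2 un II-1×II-2: HH|Hh
H/III-3 un II-3×II-4: HH|Hh
H/III-4 un II-3×II-4: HH|Hh
⇒ H over [I-1,I-2,II-1,II-2,II-3,II-4,III-1,III-2,III-3,III-4]: 752 consistent

II-3 ∈ {Cc HH, Cc Hh, Cc hh}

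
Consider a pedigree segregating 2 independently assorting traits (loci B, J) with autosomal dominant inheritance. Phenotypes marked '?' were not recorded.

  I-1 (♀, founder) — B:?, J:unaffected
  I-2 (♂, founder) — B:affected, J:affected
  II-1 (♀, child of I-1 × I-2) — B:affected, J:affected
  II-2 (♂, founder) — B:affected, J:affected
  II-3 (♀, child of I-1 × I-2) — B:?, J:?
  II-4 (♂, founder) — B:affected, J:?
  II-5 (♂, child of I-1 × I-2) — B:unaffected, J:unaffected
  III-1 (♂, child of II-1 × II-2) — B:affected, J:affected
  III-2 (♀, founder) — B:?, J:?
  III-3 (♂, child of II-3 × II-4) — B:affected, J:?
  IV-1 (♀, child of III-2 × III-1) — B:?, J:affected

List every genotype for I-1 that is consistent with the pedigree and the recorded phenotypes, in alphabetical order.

I-1 ∈ {Bb jj, bb jj}

B/I-1 ? ·: bb|Bb
B/I-2 aff ·: Bb
B/II-1 aff I-1×I-2: Bb|BB
B/II-2 aff ·: Bb|BB
B/II-3 ? I-1×I-2: bb|Bb|BB
B/II-4 aff ·: Bb|BB
B/II-5 un I-1×I-2: bb
B/III-1 aff II-1×II-2: Bb|BB
B/III-2 ? ·: bb|Bb|BB
B/III-3 aff II-3×II-4: Bb|BB
B/IV-1 ? III-2×III-1: bb|Bb|BB
⇒ B over [I-1,I-2,II-1,II-2,II-3,II-4,II-5,III-1,III-2,III-3,IV-1]: 465 consistent
J/I-1 un ·: jj
J/I-2 aff ·: Jj
J/II-1 aff I-1×I-2: Jj
J/II-2 aff ·: Jj|JJ
J/II-3 ? I-1×I-2: jj|Jj
J/II-4 ? ·: jj|Jj|JJ
J/II-5 un I-1×I-2: jj
J/III-1 aff II-1×II-2: Jj|JJ
J/III-2 ? ·: jj|Jj|JJ
J/III-3 ? II-3×II-4: jj|Jj|JJ
J/IV-1 aff III-2×III-1: Jj|JJ
⇒ J over [I-1,I-2,II-1,II-2,II-3,II-4,II-5,III-1,III-2,III-3,IV-1]: 198 consistent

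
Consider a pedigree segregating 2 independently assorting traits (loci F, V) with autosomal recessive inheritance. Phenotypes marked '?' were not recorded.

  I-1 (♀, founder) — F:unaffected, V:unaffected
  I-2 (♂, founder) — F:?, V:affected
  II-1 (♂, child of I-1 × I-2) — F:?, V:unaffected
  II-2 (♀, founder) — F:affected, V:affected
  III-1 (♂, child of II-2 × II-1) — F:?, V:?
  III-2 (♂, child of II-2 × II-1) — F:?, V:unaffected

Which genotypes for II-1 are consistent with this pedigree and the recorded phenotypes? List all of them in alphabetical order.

F/I-1 un ·: FF|Ff
F/I-2 ? ·: FF|Ff|ff
F/II-1 ? I-1×I-2: FF|Ff|ff
F/II-2 aff ·: ff
F/III-1 ? II-2×II-1: Ff|ff
F/III-2 ? II-2×II-1: Ff|ff
⇒ F over [I-1,I-2,II-1,II-2,III-1,III-2]: 26 consistent
V/I-1 un ·: VV|Vv
V/I-2 aff ·: vv
V/II-1 un I-1×I-2: Vv
V/II-2 aff ·: vv
V/III-1 ? II-2×II-1: Vv|vv
V/III-2 un II-2×II-1: Vv
⇒ V over [I-1,I-2,II-1,II-2,III-1,III-2]: 4 consistent

II-1 ∈ {FF Vv, Ff Vv, ff Vv}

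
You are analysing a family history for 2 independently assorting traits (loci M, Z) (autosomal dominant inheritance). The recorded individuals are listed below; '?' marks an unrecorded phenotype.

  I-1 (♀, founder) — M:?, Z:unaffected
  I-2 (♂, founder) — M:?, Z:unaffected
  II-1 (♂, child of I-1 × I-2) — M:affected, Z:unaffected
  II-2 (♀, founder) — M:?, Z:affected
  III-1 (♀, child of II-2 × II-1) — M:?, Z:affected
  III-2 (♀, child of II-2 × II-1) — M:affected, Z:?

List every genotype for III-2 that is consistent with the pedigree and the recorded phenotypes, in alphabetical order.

III-2 ∈ {MM Zz, MM zz, Mm Zz, Mm zz}

M/I-1 ? ·: mm|Mm|MM
M/I-2 ? ·: mm|Mm|MM
M/II-1 aff I-1×I-2: Mm|MM
M/II-2 ? ·: mm|Mm|MM
M/III-1 ? II-2×II-1: mm|Mm|MM
M/III-2 aff II-2×II-1: Mm|MM
⇒ M over [I-1,I-2,II-1,II-2,III-1,III-2]: 108 consistent
Z/I-1 un ·: zz
Z/I-2 un ·: zz
Z/II-1 un I-1×I-2: zz
Z/II-2 aff ·: Zz|ZZ
Z/III-1 aff II-2×II-1: Zz
Z/III-2 ? II-2×II-1: zz|Zz
⇒ Z over [I-1,I-2,II-1,II-2,III-1,III-2]: 3 consistent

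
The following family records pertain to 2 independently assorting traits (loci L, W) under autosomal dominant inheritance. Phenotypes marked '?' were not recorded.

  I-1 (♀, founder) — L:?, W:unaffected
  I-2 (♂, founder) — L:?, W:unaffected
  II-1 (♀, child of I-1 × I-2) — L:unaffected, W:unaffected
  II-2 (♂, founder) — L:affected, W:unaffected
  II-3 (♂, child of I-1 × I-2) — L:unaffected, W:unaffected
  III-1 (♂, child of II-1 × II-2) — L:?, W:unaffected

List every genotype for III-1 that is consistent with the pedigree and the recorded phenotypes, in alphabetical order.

L/I-1 ? ·: ll|Ll
L/I-2 ? ·: ll|Ll
L/II-1 un I-1×I-2: ll
L/II-2 aff ·: Ll|LL
L/II-3 un I-1×I-2: ll
L/III-1 ? II-1×II-2: ll|Ll
⇒ L over [I-1,I-2,II-1,II-2,II-3,III-1]: 12 consistent
W/I-1 un ·: ww
W/I-2 un ·: ww
W/II-1 un I-1×I-2: ww
W/II-2 un ·: ww
W/II-3 un I-1×I-2: ww
W/III-1 un II-1×II-2: ww
⇒ W over [I-1,I-2,II-1,II-2,II-3,III-1]: 1 consistent

III-1 ∈ {Ll ww, ll ww}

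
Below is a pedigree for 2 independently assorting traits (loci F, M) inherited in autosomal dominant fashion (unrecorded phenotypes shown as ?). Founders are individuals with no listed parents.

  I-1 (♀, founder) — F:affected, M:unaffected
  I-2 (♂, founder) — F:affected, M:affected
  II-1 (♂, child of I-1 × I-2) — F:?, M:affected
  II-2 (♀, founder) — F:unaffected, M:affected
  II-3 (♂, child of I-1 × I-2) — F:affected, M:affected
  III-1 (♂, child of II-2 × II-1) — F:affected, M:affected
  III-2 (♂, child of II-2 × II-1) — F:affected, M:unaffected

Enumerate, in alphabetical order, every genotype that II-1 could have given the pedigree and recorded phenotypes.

F/I-1 aff ·: Ff|FF
F/I-2 aff ·: Ff|FF
F/II-1 ? I-1×I-2: Ff|FF
F/II-2 un ·: ff
F/II-3 aff I-1×I-2: Ff|FF
F/III-1 aff II-2×II-1: Ff
F/III-2 aff II-2×II-1: Ff
⇒ F over [I-1,I-2,II-1,II-2,II-3,III-1,III-2]: 13 consistent
M/I-1 un ·: mm
M/I-2 aff ·: Mm|MM
M/II-1 aff I-1×I-2: Mm
M/II-2 aff ·: Mm
M/II-3 aff I-1×I-2: Mm
M/III-1 aff II-2×II-1: Mm|MM
M/III-2 un II-2×II-1: mm
⇒ M over [I-1,I-2,II-1,II-2,II-3,III-1,III-2]: 4 consistent

II-1 ∈ {FF Mm, Ff Mm}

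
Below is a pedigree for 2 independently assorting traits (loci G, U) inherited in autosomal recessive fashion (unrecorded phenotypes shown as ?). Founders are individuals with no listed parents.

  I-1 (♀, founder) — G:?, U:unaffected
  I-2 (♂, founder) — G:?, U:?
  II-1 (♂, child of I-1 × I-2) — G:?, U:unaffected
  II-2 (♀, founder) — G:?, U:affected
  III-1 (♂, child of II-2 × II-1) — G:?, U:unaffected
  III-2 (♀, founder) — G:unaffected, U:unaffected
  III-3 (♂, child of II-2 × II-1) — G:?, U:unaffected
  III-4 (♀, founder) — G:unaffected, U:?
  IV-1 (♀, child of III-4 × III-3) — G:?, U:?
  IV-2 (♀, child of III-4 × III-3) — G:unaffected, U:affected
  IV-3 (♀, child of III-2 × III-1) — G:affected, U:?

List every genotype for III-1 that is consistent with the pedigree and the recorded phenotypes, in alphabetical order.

G/I-1 ? ·: GG|Gg|gg
G/I-2 ? ·: GG|Gg|gg
G/II-1 ? I-1×I-2: GG|Gg|gg
G/II-2 ? ·: GG|Gg|gg
G/III-1 ? II-2×II-1: Gg|gg
G/III-2 un ·: Gg
G/III-3 ? II-2×II-1: GG|Gg|gg
G/III-4 un ·: GG|Gg
G/IV-1 ? III-4×III-3: GG|Gg|gg
G/IV-2 un III-4×III-3: GG|Gg
G/IV-3 aff III-2×III-1: gg
⇒ G over [I-1,I-2,II-1,II-2,III-1,III-2,III-3,III-4,IV-1,IV-2,IV-3]: 795 consistent
U/I-1 un ·: UU|Uu
U/I-2 ? ·: UU|Uu|uu
U/II-1 un I-1×I-2: UU|Uu
U/II-2 aff ·: uu
U/III-1 un II-2×II-1: Uu
U/III-2 un ·: UU|Uu
U/III-3 un II-2×II-1: Uu
U/III-4 ? ·: Uu|uu
U/IV-1 ? III-4×III-3: UU|Uu|uu
U/IV-2 aff III-4×III-3: uu
U/IV-3 ? III-2×III-1: UU|Uu|uu
⇒ U over [I-1,I-2,II-1,II-2,III-1,III-2,III-3,III-4,IV-1,IV-2,IV-3]: 225 consistent

III-1 ∈ {Gg Uu, gg Uu}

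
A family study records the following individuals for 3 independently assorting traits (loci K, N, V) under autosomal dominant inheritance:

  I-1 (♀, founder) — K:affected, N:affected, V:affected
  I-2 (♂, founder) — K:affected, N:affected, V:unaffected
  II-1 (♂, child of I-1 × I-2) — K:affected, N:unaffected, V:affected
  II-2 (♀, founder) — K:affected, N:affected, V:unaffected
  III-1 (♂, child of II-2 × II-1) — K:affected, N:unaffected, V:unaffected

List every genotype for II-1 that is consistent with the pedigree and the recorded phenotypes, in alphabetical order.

K/I-1 aff ·: Kk|KK
K/I-2 aff ·: Kk|KK
K/II-1 aff I-1×I-2: Kk|KK
K/II-2 aff ·: Kk|KK
K/III-1 aff II-2×II-1: Kk|KK
⇒ K over [I-1,I-2,II-1,II-2,III-1]: 24 consistent
N/I-1 aff ·: Nn
N/I-2 aff ·: Nn
N/II-1 un I-1×I-2: nn
N/II-2 aff ·: Nn
N/III-1 un II-2×II-1: nn
⇒ N over [I-1,I-2,II-1,II-2,III-1]: 1 consistent
V/I-1 aff ·: Vv|VV
V/I-2 un ·: vv
V/II-1 aff I-1×I-2: Vv
V/II-2 un ·: vv
V/III-1 un II-2×II-1: vv
⇒ V over [I-1,I-2,II-1,II-2,III-1]: 2 consistent

II-1 ∈ {KK nn Vv, Kk nn Vv}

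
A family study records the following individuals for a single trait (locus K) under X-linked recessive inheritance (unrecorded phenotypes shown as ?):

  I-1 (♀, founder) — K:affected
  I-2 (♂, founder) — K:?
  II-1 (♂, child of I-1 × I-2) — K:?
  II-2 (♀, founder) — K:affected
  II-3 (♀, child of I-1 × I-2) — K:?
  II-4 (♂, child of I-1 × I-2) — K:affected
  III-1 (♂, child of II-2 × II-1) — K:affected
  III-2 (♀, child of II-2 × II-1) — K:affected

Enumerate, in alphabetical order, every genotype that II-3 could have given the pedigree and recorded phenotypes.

K/I-1 aff ·: X^kX^k
K/I-2 ? ·: X^KY|X^kY
K/II-1 ? I-1×I-2: X^kY
K/II-2 aff ·: X^kX^k
K/II-3 ? I-1×I-2: X^KX^k|X^kX^k
K/II-4 aff I-1×I-2: X^kY
K/III-1 aff II-2×II-1: X^kY
K/III-2 aff II-2×II-1: X^kX^k
⇒ K over [I-1,I-2,II-1,II-2,II-3,II-4,III-1,III-2]: 2 consistent

II-3 ∈ {X^KX^k, X^kX^k}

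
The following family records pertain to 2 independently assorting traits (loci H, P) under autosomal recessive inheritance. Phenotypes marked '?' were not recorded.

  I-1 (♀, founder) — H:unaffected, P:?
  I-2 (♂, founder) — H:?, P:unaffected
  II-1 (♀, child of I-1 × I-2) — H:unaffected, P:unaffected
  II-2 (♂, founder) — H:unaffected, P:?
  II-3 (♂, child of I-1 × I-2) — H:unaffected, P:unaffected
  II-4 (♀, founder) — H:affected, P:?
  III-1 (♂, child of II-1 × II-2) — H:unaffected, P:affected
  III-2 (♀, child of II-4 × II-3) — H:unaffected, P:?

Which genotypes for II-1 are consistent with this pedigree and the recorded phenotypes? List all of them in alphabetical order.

H/I-1 un ·: HH|Hh
H/I-2 ? ·: HH|Hh|hh
H/II-1 un I-1×I-2: HH|Hh
H/II-2 un ·: HH|Hh
H/II-3 un I-1×I-2: HH|Hh
H/II-4 aff ·: hh
H/III-1 un II-1×II-2: HH|Hh
H/III-2 un II-4×II-3: Hh
⇒ H over [I-1,I-2,II-1,II-2,II-3,II-4,III-1,III-2]: 53 consistent
P/I-1 ? ·: PP|Pp|pp
P/I-2 un ·: PP|Pp
P/II-1 un I-1×I-2: Pp
P/II-2 ? ·: Pp|pp
P/II-3 un I-1×I-2: PP|Pp
P/II-4 ? ·: PP|Pp|pp
P/III-1 aff II-1×II-2: pp
P/III-2 ? II-4×II-3: PP|Pp|pp
⇒ P over [I-1,I-2,II-1,II-2,II-3,II-4,III-1,III-2]: 94 consistent

II-1 ∈ {HH Pp, Hh Pp}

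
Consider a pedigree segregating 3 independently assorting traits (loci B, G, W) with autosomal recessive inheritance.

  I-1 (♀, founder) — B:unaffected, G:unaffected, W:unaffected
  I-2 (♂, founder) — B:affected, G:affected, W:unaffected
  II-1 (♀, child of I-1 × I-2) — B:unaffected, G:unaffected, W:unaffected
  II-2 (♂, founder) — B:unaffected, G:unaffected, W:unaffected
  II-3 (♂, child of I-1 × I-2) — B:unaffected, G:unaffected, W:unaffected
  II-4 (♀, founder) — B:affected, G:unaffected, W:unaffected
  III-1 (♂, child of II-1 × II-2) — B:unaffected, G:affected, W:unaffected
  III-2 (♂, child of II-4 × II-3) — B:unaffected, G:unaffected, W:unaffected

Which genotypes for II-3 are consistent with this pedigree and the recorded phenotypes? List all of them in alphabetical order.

II-3 ∈ {Bb Gg WW, Bb Gg Ww}

B/I-1 un ·: BB|Bb
B/I-2 aff ·: bb
B/II-1 un I-1×I-2: Bb
B/II-2 un ·: BB|Bb
B/II-3 un I-1×I-2: Bb
B/II-4 aff ·: bb
B/III-1 un II-1×II-2: BB|Bb
B/III-2 un II-4×II-3: Bb
⇒ B over [I-1,I-2,II-1,II-2,II-3,II-4,III-1,III-2]: 8 consistent
G/I-1 un ·: GG|Gg
G/I-2 aff ·: gg
G/II-1 un I-1×I-2: Gg
G/II-2 un ·: Gg
G/II-3 un I-1×I-2: Gg
G/II-4 un ·: GG|Gg
G/III-1 aff II-1×II-2: gg
G/III-2 un II-4×II-3: GG|Gg
⇒ G over [I-1,I-2,II-1,II-2,II-3,II-4,III-1,III-2]: 8 consistent
W/I-1 un ·: WW|Ww
W/I-2 un ·: WW|Ww
W/II-1 un I-1×I-2: WW|Ww
W/II-2 un ·: WW|Ww
W/II-3 un I-1×I-2: WW|Ww
W/II-4 un ·: WW|Ww
W/III-1 un II-1×II-2: WW|Ww
W/III-2 un II-4×II-3: WW|Ww
⇒ W over [I-1,I-2,II-1,II-2,II-3,II-4,III-1,III-2]: 156 consistent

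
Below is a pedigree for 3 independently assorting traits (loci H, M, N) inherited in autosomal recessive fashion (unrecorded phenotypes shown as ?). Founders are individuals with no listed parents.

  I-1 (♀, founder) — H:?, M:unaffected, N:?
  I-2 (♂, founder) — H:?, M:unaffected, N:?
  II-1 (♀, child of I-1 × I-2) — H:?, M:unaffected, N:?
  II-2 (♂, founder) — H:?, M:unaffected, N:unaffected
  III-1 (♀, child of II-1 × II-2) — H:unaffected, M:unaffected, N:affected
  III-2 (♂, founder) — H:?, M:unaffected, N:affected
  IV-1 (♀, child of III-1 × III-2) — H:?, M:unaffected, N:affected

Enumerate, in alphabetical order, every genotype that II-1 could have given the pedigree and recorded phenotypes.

H/I-1 ? ·: HH|Hh|hh
H/I-2 ? ·: HH|Hh|hh
H/II-1 ? I-1×I-2: HH|Hh|hh
H/II-2 ? ·: HH|Hh|hh
H/III-1 un II-1×II-2: HH|Hh
H/III-2 ? ·: HH|Hh|hh
H/IV-1 ? III-1×III-2: HH|Hh|hh
⇒ H over [I-1,I-2,II-1,II-2,III-1,III-2,IV-1]: 347 consistent
M/I-1 un ·: MM|Mm
M/I-2 un ·: MM|Mm
M/II-1 un I-1×I-2: MM|Mm
M/II-2 un ·: MM|Mm
M/III-1 un II-1×II-2: MM|Mm
M/III-2 un ·: MM|Mm
M/IV-1 un III-1×III-2: MM|Mm
⇒ M over [I-1,I-2,II-1,II-2,III-1,III-2,IV-1]: 82 consistent
N/I-1 ? ·: NN|Nn|nn
N/I-2 ? ·: NN|Nn|nn
N/II-1 ? I-1×I-2: Nn|nn
N/II-2 un ·: Nn
N/III-1 aff II-1×II-2: nn
N/III-2 aff ·: nn
N/IV-1 aff III-1×III-2: nn
⇒ N over [I-1,I-2,II-1,II-2,III-1,III-2,IV-1]: 11 consistent

II-1 ∈ {HH MM Nn, HH MM nn, HH Mm Nn, HH Mm nn, Hh MM Nn, Hh MM nn, Hh Mm Nn, Hh Mm nn, hh MM Nn, hh MM nn, hh Mm Nn, hh Mm nn}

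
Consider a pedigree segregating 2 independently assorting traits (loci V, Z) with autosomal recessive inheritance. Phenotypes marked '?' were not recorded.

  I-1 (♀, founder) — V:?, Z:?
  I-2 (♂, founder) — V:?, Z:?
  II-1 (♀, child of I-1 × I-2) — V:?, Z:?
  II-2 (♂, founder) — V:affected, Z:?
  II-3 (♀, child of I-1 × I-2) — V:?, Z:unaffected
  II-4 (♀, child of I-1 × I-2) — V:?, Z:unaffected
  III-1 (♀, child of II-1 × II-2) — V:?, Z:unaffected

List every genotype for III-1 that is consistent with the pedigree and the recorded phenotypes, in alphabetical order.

III-1 ∈ {Vv ZZ, Vv Zz, vv ZZ, vv Zz}

V/I-1 ? ·: VV|Vv|vv
V/I-2 ? ·: VV|Vv|vv
V/II-1 ? I-1×I-2: VV|Vv|vv
V/II-2 aff ·: vv
V/II-3 ? I-1×I-2: VV|Vv|vv
V/II-4 ? I-1×I-2: VV|Vv|vv
V/III-1 ? II-1×II-2: Vv|vv
⇒ V over [I-1,I-2,II-1,II-2,II-3,II-4,III-1]: 90 consistent
Z/I-1 ? ·: ZZ|Zz|zz
Z/I-2 ? ·: ZZ|Zz|zz
Z/II-1 ? I-1×I-2: ZZ|Zz|zz
Z/II-2 ? ·: ZZ|Zz|zz
Z/II-3 un I-1×I-2: ZZ|Zz
Z/II-4 un I-1×I-2: ZZ|Zz
Z/III-1 un II-1×II-2: ZZ|Zz
⇒ Z over [I-1,I-2,II-1,II-2,II-3,II-4,III-1]: 144 consistent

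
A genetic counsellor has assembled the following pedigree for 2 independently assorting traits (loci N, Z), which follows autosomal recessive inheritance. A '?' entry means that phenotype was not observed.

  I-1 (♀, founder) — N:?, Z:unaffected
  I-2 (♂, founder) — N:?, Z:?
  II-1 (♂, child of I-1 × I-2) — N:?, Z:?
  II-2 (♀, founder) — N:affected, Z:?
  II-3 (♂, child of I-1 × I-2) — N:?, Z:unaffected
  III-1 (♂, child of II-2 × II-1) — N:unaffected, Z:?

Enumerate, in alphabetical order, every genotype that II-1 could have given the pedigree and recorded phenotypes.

N/I-1 ? ·: NN|Nn|nn
N/I-2 ? ·: NN|Nn|nn
N/II-1 ? I-1×I-2: NN|Nn
N/II-2 aff ·: nn
N/II-3 ? I-1×I-2: NN|Nn|nn
N/III-1 un II-2×II-1: Nn
⇒ N over [I-1,I-2,II-1,II-2,II-3,III-1]: 21 consistent
Z/I-1 un ·: ZZ|Zz
Z/I-2 ? ·: ZZ|Zz|zz
Z/II-1 ? I-1×I-2: ZZ|Zz|zz
Z/II-2 ? ·: ZZ|Zz|zz
Z/II-3 un I-1×I-2: ZZ|Zz
Z/III-1 ? II-2×II-1: ZZ|Zz|zz
⇒ Z over [I-1,I-2,II-1,II-2,II-3,III-1]: 96 consistent

II-1 ∈ {NN ZZ, NN Zz, NN zz, Nn ZZ, Nn Zz, Nn zz}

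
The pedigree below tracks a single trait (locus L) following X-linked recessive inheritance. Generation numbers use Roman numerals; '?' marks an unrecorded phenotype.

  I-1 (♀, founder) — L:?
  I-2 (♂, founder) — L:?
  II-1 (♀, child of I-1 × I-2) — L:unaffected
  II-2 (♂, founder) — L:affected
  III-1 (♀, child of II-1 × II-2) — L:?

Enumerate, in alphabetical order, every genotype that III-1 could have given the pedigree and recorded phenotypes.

L/I-1 ? ·: X^LX^L|X^LX^l|X^lX^l
L/I-2 ? ·: X^LY|X^lY
L/II-1 un I-1×I-2: X^LX^L|X^LX^l
L/II-2 aff ·: X^lY
L/III-1 ? II-1×II-2: X^LX^l|X^lX^l
⇒ L over [I-1,I-2,II-1,II-2,III-1]: 10 consistent

III-1 ∈ {X^LX^l, X^lX^l}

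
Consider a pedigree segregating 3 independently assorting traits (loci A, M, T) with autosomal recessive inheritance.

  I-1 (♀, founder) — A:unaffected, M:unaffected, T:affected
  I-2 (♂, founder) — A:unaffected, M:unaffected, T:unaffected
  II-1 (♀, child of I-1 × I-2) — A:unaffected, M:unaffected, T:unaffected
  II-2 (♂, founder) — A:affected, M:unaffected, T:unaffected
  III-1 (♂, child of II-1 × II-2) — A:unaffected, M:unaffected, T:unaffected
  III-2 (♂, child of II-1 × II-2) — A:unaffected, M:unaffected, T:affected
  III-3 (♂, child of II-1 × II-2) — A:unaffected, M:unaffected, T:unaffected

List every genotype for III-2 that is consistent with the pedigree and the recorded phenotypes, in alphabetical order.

A/I-1 un ·: AA|Aa
A/I-2 un ·: AA|Aa
A/II-1 un I-1×I-2: AA|Aa
A/II-2 aff ·: aa
A/III-1 un II-1×II-2: Aa
A/III-2 un II-1×II-2: Aa
A/III-3 un II-1×II-2: Aa
⇒ A over [I-1,I-2,II-1,II-2,III-1,III-2,III-3]: 7 consistent
M/I-1 un ·: MM|Mm
M/I-2 un ·: MM|Mm
M/II-1 un I-1×I-2: MM|Mm
M/II-2 un ·: MM|Mm
M/III-1 un II-1×II-2: MM|Mm
M/III-2 un II-1×II-2: MM|Mm
M/III-3 un II-1×II-2: MM|Mm
⇒ M over [I-1,I-2,II-1,II-2,III-1,III-2,III-3]: 84 consistent
T/I-1 aff ·: tt
T/I-2 un ·: TT|Tt
T/II-1 un I-1×I-2: Tt
T/II-2 un ·: Tt
T/III-1 un II-1×II-2: TT|Tt
T/III-2 aff II-1×II-2: tt
T/III-3 un II-1×II-2: TT|Tt
⇒ T over [I-1,I-2,II-1,II-2,III-1,III-2,III-3]: 8 consistent

III-2 ∈ {Aa MM tt, Aa Mm tt}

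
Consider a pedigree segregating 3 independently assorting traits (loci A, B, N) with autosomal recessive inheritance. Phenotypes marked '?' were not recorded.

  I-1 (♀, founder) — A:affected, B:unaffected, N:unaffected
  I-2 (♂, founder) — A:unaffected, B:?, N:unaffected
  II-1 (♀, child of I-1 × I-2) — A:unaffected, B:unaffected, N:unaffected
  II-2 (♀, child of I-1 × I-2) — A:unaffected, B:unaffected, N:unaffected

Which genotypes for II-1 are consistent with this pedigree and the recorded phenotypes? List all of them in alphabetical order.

II-1 ∈ {Aa BB NN, Aa BB Nn, Aa Bb NN, Aa Bb Nn}

A/I-1 aff ·: aa
A/I-2 un ·: AA|Aa
A/II-1 un I-1×I-2: Aa
A/II-2 un I-1×I-2: Aa
⇒ A over [I-1,I-2,II-1,II-2]: 2 consistent
B/I-1 un ·: BB|Bb
B/I-2 ? ·: BB|Bb|bb
B/II-1 un I-1×I-2: BB|Bb
B/II-2 un I-1×I-2: BB|Bb
⇒ B over [I-1,I-2,II-1,II-2]: 15 consistent
N/I-1 un ·: NN|Nn
N/I-2 un ·: NN|Nn
N/II-1 un I-1×I-2: NN|Nn
N/II-2 un I-1×I-2: NN|Nn
⇒ N over [I-1,I-2,II-1,II-2]: 13 consistent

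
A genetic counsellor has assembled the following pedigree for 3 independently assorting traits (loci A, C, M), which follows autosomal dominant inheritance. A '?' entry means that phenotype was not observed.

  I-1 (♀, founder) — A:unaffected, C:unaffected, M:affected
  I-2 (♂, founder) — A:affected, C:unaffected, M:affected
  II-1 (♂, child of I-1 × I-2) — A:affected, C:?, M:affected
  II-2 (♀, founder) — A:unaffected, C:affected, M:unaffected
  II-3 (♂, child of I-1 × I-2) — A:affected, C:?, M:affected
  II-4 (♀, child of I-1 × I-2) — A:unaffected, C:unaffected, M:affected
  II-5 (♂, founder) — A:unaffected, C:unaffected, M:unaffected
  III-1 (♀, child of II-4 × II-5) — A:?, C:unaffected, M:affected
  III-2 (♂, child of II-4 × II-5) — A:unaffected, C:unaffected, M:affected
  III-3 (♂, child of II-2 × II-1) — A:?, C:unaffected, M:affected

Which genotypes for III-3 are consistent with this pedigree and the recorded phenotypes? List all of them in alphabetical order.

III-3 ∈ {Aa cc Mm, aa cc Mm}

A/I-1 un ·: aa
A/I-2 aff ·: Aa
A/II-1 aff I-1×I-2: Aa
A/II-2 un ·: aa
A/II-3 aff I-1×I-2: Aa
A/II-4 un I-1×I-2: aa
A/II-5 un ·: aa
A/III-1 ? II-4×II-5: aa
A/III-2 un II-4×II-5: aa
A/III-3 ? II-2×II-1: aa|Aa
⇒ A over [I-1,I-2,II-1,II-2,II-3,II-4,II-5,III-1,III-2,III-3]: 2 consistent
C/I-1 un ·: cc
C/I-2 un ·: cc
C/II-1 ? I-1×I-2: cc
C/II-2 aff ·: Cc
C/II-3 ? I-1×I-2: cc
C/II-4 un I-1×I-2: cc
C/II-5 un ·: cc
C/III-1 un II-4×II-5: cc
C/III-2 un II-4×II-5: cc
C/III-3 un II-2×II-1: cc
⇒ C over [I-1,I-2,II-1,II-2,II-3,II-4,II-5,III-1,III-2,III-3]: 1 consistent
M/I-1 aff ·: Mm|MM
M/I-2 aff ·: Mm|MM
M/II-1 aff I-1×I-2: Mm|MM
M/II-2 un ·: mm
M/II-3 aff I-1×I-2: Mm|MM
M/II-4 aff I-1×I-2: Mm|MM
M/II-5 un ·: mm
M/III-1 aff II-4×II-5: Mm
M/III-2 aff II-4×II-5: Mm
M/III-3 aff II-2×II-1: Mm
⇒ M over [I-1,I-2,II-1,II-2,II-3,II-4,II-5,III-1,III-2,III-3]: 25 consistent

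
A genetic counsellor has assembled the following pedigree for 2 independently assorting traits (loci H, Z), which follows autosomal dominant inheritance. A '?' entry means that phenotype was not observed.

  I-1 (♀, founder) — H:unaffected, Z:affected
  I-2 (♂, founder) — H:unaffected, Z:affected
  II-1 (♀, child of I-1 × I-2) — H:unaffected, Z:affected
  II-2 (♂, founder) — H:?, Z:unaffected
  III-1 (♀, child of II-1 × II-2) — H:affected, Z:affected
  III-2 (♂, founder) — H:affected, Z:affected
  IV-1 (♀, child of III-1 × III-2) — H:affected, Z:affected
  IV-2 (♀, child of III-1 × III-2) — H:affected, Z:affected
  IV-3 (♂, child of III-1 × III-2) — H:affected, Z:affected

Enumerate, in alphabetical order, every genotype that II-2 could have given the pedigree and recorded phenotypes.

II-2 ∈ {HH zz, Hh zz}

H/I-1 un ·: hh
H/I-2 un ·: hh
H/II-1 un I-1×I-2: hh
H/II-2 ? ·: Hh|HH
H/III-1 aff II-1×II-2: Hh
H/III-2 aff ·: Hh|HH
H/IV-1 aff III-1×III-2: Hh|HH
H/IV-2 aff III-1×III-2: Hh|HH
H/IV-3 aff III-1×III-2: Hh|HH
⇒ H over [I-1,I-2,II-1,II-2,III-1,III-2,IV-1,IV-2,IV-3]: 32 consistent
Z/I-1 aff ·: Zz|ZZ
Z/I-2 aff ·: Zz|ZZ
Z/II-1 aff I-1×I-2: Zz|ZZ
Z/II-2 un ·: zz
Z/III-1 aff II-1×II-2: Zz
Z/III-2 aff ·: Zz|ZZ
Z/IV-1 aff III-1×III-2: Zz|ZZ
Z/IV-2 aff III-1×III-2: Zz|ZZ
Z/IV-3 aff III-1×III-2: Zz|ZZ
⇒ Z over [I-1,I-2,II-1,II-2,III-1,III-2,IV-1,IV-2,IV-3]: 112 consistent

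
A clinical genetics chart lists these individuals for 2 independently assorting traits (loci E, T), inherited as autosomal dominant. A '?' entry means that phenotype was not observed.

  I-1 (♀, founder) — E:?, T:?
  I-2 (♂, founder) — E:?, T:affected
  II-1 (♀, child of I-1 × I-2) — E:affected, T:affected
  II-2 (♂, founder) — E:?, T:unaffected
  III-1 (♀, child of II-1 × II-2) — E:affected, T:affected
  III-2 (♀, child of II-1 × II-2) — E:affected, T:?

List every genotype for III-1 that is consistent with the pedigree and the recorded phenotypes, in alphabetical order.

E/I-1 ? ·: ee|Ee|EE
E/I-2 ? ·: ee|Ee|EE
E/II-1 aff I-1×I-2: Ee|EE
E/II-2 ? ·: ee|Ee|EE
E/III-1 aff II-1×II-2: Ee|EE
E/III-2 aff II-1×II-2: Ee|EE
⇒ E over [I-1,I-2,II-1,II-2,III-1,III-2]: 87 consistent
T/I-1 ? ·: tt|Tt|TT
T/I-2 aff ·: Tt|TT
T/II-1 aff I-1×I-2: Tt|TT
T/II-2 un ·: tt
T/III-1 aff II-1×II-2: Tt
T/III-2 ? II-1×II-2: tt|Tt
⇒ T over [I-1,I-2,II-1,II-2,III-1,III-2]: 14 consistent

III-1 ∈ {EE Tt, Ee Tt}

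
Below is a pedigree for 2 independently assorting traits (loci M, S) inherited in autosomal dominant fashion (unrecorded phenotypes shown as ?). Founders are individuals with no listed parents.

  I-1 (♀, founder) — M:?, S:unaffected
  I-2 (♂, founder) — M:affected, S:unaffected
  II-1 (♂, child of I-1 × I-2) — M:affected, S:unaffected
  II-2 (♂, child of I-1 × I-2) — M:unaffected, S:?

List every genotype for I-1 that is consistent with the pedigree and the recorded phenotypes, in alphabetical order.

M/I-1 ? ·: mm|Mm
M/I-2 aff ·: Mm
M/II-1 aff I-1×I-2: Mm|MM
M/II-2 un I-1×I-2: mm
⇒ M over [I-1,I-2,II-1,II-2]: 3 consistent
S/I-1 un ·: ss
S/I-2 un ·: ss
S/II-1 un I-1×I-2: ss
S/II-2 ? I-1×I-2: ss
⇒ S over [I-1,I-2,II-1,II-2]: 1 consistent

I-1 ∈ {Mm ss, mm ss}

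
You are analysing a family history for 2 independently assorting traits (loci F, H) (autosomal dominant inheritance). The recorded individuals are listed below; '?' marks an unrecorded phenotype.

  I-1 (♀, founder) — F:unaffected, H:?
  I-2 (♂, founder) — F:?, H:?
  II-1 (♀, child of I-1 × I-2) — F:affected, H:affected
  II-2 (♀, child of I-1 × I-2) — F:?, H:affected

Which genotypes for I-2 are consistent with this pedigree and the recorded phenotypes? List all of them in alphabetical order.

I-2 ∈ {FF HH, FF Hh, FF hh, Ff HH, Ff Hh, Ff hh}

F/I-1 un ·: ff
F/I-2 ? ·: Ff|FF
F/II-1 aff I-1×I-2: Ff
F/II-2 ? I-1×I-2: ff|Ff
⇒ F over [I-1,I-2,II-1,II-2]: 3 consistent
H/I-1 ? ·: hh|Hh|HH
H/I-2 ? ·: hh|Hh|HH
H/II-1 aff I-1×I-2: Hh|HH
H/II-2 aff I-1×I-2: Hh|HH
⇒ H over [I-1,I-2,II-1,II-2]: 17 consistent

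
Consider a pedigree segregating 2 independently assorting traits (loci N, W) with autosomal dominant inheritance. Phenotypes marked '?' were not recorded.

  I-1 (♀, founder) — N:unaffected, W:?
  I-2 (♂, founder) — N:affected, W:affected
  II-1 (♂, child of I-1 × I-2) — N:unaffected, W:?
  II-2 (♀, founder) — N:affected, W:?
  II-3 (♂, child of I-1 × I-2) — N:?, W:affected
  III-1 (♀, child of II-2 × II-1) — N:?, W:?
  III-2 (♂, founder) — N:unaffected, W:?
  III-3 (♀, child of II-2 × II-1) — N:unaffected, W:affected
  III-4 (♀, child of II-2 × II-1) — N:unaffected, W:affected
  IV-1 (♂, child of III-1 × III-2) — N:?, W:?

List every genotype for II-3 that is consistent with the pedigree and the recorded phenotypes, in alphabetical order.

II-3 ∈ {Nn WW, Nn Ww, nn WW, nn Ww}

N/I-1 un ·: nn
N/I-2 aff ·: Nn
N/II-1 un I-1×I-2: nn
N/II-2 aff ·: Nn
N/II-3 ? I-1×I-2: nn|Nn
N/III-1 ? II-2×II-1: nn|Nn
N/III-2 un ·: nn
N/III-3 un II-2×II-1: nn
N/III-4 un II-2×II-1: nn
N/IV-1 ? III-1×III-2: nn|Nn
⇒ N over [I-1,I-2,II-1,II-2,II-3,III-1,III-2,III-3,III-4,IV-1]: 6 consistent
W/I-1 ? ·: ww|Ww|WW
W/I-2 aff ·: Ww|WW
W/II-1 ? I-1×I-2: ww|Ww|WW
W/II-2 ? ·: ww|Ww|WW
W/II-3 aff I-1×I-2: Ww|WW
W/III-1 ? II-2×II-1: ww|Ww|WW
W/III-2 ? ·: ww|Ww|WW
W/III-3 aff II-2×II-1: Ww|WW
W/III-4 aff II-2×II-1: Ww|WW
W/IV-1 ? III-1×III-2: ww|Ww|WW
⇒ W over [I-1,I-2,II-1,II-2,II-3,III-1,III-2,III-3,III-4,IV-1]: 1359 consistent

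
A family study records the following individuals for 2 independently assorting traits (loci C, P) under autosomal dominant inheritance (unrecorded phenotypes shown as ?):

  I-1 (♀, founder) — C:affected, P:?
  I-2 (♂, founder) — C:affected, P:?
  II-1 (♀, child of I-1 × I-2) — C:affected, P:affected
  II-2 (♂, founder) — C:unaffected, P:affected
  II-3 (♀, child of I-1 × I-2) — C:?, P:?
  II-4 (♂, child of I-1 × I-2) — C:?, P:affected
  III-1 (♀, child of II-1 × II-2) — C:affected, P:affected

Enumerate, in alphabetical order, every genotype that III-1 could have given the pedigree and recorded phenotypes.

III-1 ∈ {Cc PP, Cc Pp}

C/I-1 aff ·: Cc|CC
C/I-2 aff ·: Cc|CC
C/II-1 aff I-1×I-2: Cc|CC
C/II-2 un ·: cc
C/II-3 ? I-1×I-2: cc|Cc|CC
C/II-4 ? I-1×I-2: cc|Cc|CC
C/III-1 aff II-1×II-2: Cc
⇒ C over [I-1,I-2,II-1,II-2,II-3,II-4,III-1]: 35 consistent
P/I-1 ? ·: pp|Pp|PP
P/I-2 ? ·: pp|Pp|PP
P/II-1 aff I-1×I-2: Pp|PP
P/II-2 aff ·: Pp|PP
P/II-3 ? I-1×I-2: pp|Pp|PP
P/II-4 aff I-1×I-2: Pp|PP
P/III-1 aff II-1×II-2: Pp|PP
⇒ P over [I-1,I-2,II-1,II-2,II-3,II-4,III-1]: 125 consistent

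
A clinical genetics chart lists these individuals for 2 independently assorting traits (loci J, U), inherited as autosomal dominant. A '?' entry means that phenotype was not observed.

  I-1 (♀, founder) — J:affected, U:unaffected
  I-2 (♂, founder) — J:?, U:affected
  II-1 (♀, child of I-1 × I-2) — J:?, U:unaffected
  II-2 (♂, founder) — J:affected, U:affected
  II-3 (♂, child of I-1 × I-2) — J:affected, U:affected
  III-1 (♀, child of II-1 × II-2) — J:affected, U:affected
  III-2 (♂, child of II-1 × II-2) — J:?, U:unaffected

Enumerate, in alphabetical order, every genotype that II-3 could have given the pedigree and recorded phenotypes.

J/I-1 aff ·: Jj|JJ
J/I-2 ? ·: jj|Jj|JJ
J/II-1 ? I-1×I-2: jj|Jj|JJ
J/II-2 aff ·: Jj|JJ
J/II-3 aff I-1×I-2: Jj|JJ
J/III-1 aff II-1×II-2: Jj|JJ
J/III-2 ? II-1×II-2: jj|Jj|JJ
⇒ J over [I-1,I-2,II-1,II-2,II-3,III-1,III-2]: 124 consistent
U/I-1 un ·: uu
U/I-2 aff ·: Uu
U/II-1 un I-1×I-2: uu
U/II-2 aff ·: Uu
U/II-3 aff I-1×I-2: Uu
U/III-1 aff II-1×II-2: Uu
U/III-2 un II-1×II-2: uu
⇒ U over [I-1,I-2,II-1,II-2,II-3,III-1,III-2]: 1 consistent

II-3 ∈ {JJ Uu, Jj Uu}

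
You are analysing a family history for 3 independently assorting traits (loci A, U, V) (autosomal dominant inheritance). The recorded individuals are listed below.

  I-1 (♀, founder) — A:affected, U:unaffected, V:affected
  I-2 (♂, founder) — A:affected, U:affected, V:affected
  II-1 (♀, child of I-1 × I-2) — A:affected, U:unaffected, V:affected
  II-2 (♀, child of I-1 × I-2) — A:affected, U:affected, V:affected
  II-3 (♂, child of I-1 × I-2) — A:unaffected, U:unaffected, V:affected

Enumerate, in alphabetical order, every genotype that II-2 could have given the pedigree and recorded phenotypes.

A/I-1 aff ·: Aa
A/I-2 aff ·: Aa
A/II-1 aff I-1×I-2: Aa|AA
A/II-2 aff I-1×I-2: Aa|AA
A/II-3 un I-1×I-2: aa
⇒ A over [I-1,I-2,II-1,II-2,II-3]: 4 consistent
U/I-1 un ·: uu
U/I-2 aff ·: Uu
U/II-1 un I-1×I-2: uu
U/II-2 aff I-1×I-2: Uu
U/II-3 un I-1×I-2: uu
⇒ U over [I-1,I-2,II-1,II-2,II-3]: 1 consistent
V/I-1 aff ·: Vv|VV
V/I-2 aff ·: Vv|VV
V/II-1 aff I-1×I-2: Vv|VV
V/II-2 aff I-1×I-2: Vv|VV
V/II-3 aff I-1×I-2: Vv|VV
⇒ V over [I-1,I-2,II-1,II-2,II-3]: 25 consistent

II-2 ∈ {AA Uu VV, AA Uu Vv, Aa Uu VV, Aa Uu Vv}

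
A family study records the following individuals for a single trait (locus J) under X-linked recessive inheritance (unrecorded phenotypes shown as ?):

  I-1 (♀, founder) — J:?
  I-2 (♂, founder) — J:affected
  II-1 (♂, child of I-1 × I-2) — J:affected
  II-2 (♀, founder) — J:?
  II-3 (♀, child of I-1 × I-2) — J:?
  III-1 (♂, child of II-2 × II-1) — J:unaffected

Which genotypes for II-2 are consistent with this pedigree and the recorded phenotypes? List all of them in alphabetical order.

J/I-1 ? ·: X^JX^j|X^jX^j
J/I-2 aff ·: X^jY
J/II-1 aff I-1×I-2: X^jY
J/II-2 ? ·: X^JX^J|X^JX^j
J/II-3 ? I-1×I-2: X^JX^j|X^jX^j
J/III-1 un II-2×II-1: X^JY
⇒ J over [I-1,I-2,II-1,II-2,II-3,III-1]: 6 consistent

II-2 ∈ {X^JX^J, X^JX^j}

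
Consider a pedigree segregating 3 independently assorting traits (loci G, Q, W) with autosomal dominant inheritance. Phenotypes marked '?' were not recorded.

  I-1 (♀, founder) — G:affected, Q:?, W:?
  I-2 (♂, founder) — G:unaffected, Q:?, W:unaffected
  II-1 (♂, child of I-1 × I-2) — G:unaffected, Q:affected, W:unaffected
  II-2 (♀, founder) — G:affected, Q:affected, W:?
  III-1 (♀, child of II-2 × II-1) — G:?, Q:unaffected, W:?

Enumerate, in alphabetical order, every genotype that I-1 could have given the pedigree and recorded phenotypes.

I-1 ∈ {Gg QQ Ww, Gg QQ ww, Gg Qq Ww, Gg Qq ww, Gg qq Ww, Gg qq ww}

G/I-1 aff ·: Gg
G/I-2 un ·: gg
G/II-1 un I-1×I-2: gg
G/II-2 aff ·: Gg|GG
G/III-1 ? II-2×II-1: gg|Gg
⇒ G over [I-1,I-2,II-1,II-2,III-1]: 3 consistent
Q/I-1 ? ·: qq|Qq|QQ
Q/I-2 ? ·: qq|Qq|QQ
Q/II-1 aff I-1×I-2: Qq
Q/II-2 aff ·: Qq
Q/III-1 un II-2×II-1: qq
⇒ Q over [I-1,I-2,II-1,II-2,III-1]: 7 consistent
W/I-1 ? ·: ww|Ww
W/I-2 un ·: ww
W/II-1 un I-1×I-2: ww
W/II-2 ? ·: ww|Ww|WW
W/III-1 ? II-2×II-1: ww|Ww
⇒ W over [I-1,I-2,II-1,II-2,III-1]: 8 consistent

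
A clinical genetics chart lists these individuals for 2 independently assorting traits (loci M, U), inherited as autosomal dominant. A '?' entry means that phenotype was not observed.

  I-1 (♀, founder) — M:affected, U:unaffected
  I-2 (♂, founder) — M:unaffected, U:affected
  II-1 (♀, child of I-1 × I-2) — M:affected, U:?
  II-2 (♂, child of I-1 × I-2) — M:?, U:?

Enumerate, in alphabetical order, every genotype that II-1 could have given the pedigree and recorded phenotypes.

II-1 ∈ {Mm Uu, Mm uu}

M/I-1 aff ·: Mm|MM
M/I-2 un ·: mm
M/II-1 aff I-1×I-2: Mm
M/II-2 ? I-1×I-2: mm|Mm
⇒ M over [I-1,I-2,II-1,II-2]: 3 consistent
U/I-1 un ·: uu
U/I-2 aff ·: Uu|UU
U/II-1 ? I-1×I-2: uu|Uu
U/II-2 ? I-1×I-2: uu|Uu
⇒ U over [I-1,I-2,II-1,II-2]: 5 consistent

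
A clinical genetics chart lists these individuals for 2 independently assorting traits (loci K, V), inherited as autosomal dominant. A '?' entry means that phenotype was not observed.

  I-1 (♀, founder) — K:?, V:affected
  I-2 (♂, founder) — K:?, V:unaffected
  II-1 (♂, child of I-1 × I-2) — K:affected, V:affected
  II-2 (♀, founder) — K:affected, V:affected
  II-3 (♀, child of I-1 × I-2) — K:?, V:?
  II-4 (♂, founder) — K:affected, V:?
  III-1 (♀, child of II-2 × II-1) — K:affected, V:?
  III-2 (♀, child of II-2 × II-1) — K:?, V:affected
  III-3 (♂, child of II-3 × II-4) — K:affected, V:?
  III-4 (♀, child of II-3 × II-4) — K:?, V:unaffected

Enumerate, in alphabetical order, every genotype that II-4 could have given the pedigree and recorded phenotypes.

K/I-1 ? ·: kk|Kk|KK
K/I-2 ? ·: kk|Kk|KK
K/II-1 aff I-1×I-2: Kk|KK
K/II-2 aff ·: Kk|KK
K/II-3 ? I-1×I-2: kk|Kk|KK
K/II-4 aff ·: Kk|KK
K/III-1 aff II-2×II-1: Kk|KK
K/III-2 ? II-2×II-1: kk|Kk|KK
K/III-3 aff II-3×II-4: Kk|KK
K/III-4 ? II-3×II-4: kk|Kk|KK
⇒ K over [I-1,I-2,II-1,II-2,II-3,II-4,III-1,III-2,III-3,III-4]: 1205 consistent
V/I-1 aff ·: Vv|VV
V/I-2 un ·: vv
V/II-1 aff I-1×I-2: Vv
V/II-2 aff ·: Vv|VV
V/II-3 ? I-1×I-2: vv|Vv
V/II-4 ? ·: vv|Vv
V/III-1 ? II-2×II-1: vv|Vv|VV
V/III-2 aff II-2×II-1: Vv|VV
V/III-3 ? II-3×II-4: vv|Vv|VV
V/III-4 un II-3×II-4: vv
⇒ V over [I-1,I-2,II-1,II-2,II-3,II-4,III-1,III-2,III-3,III-4]: 130 consistent

II-4 ∈ {KK Vv, KK vv, Kk Vv, Kk vv}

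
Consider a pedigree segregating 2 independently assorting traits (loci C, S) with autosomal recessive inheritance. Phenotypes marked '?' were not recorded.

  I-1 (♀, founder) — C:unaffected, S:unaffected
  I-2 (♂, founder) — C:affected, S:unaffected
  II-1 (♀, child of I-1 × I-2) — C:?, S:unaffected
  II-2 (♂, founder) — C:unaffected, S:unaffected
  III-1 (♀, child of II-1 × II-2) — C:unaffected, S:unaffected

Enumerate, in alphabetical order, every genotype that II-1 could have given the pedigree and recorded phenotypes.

C/I-1 un ·: CC|Cc
C/I-2 aff ·: cc
C/II-1 ? I-1×I-2: Cc|cc
C/II-2 un ·: CC|Cc
C/III-1 un II-1×II-2: CC|Cc
⇒ C over [I-1,I-2,II-1,II-2,III-1]: 10 consistent
S/I-1 un ·: SS|Ss
S/I-2 un ·: SS|Ss
S/II-1 un I-1×I-2: SS|Ss
S/II-2 un ·: SS|Ss
S/III-1 un II-1×II-2: SS|Ss
⇒ S over [I-1,I-2,II-1,II-2,III-1]: 24 consistent

II-1 ∈ {Cc SS, Cc Ss, cc SS, cc Ss}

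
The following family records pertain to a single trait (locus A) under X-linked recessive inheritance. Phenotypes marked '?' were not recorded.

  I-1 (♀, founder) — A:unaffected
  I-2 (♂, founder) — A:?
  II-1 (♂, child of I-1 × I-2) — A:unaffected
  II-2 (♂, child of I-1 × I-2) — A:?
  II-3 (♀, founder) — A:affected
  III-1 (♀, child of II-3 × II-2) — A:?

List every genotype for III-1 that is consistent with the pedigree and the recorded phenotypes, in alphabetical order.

III-1 ∈ {X^AX^a, X^aX^a}

A/I-1 un ·: X^AX^A|X^AX^a
A/I-2 ? ·: X^AY|X^aY
A/II-1 un I-1×I-2: X^AY
A/II-2 ? I-1×I-2: X^AY|X^aY
A/II-3 aff ·: X^aX^a
A/III-1 ? II-3×II-2: X^AX^a|X^aX^a
⇒ A over [I-1,I-2,II-1,II-2,II-3,III-1]: 6 consistent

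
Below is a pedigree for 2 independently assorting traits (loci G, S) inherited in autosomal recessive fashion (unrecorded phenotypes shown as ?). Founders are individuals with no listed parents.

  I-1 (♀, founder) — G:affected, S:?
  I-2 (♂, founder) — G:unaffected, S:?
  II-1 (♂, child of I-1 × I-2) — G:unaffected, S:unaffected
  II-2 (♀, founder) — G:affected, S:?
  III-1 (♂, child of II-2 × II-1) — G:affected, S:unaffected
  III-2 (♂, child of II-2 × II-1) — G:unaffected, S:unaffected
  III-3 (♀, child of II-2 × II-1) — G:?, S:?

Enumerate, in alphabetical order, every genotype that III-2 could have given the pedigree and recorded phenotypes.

G/I-1 aff ·: gg
G/I-2 un ·: GG|Gg
G/II-1 un I-1×I-2: Gg
G/II-2 aff ·: gg
G/III-1 aff II-2×II-1: gg
G/III-2 un II-2×II-1: Gg
G/III-3 ? II-2×II-1: Gg|gg
⇒ G over [I-1,I-2,II-1,II-2,III-1,III-2,III-3]: 4 consistent
S/I-1 ? ·: SS|Ss|ss
S/I-2 ? ·: SS|Ss|ss
S/II-1 un I-1×I-2: SS|Ss
S/II-2 ? ·: SS|Ss|ss
S/III-1 un II-2×II-1: SS|Ss
S/III-2 un II-2×II-1: SS|Ss
S/III-3 ? II-2×II-1: SS|Ss|ss
⇒ S over [I-1,I-2,II-1,II-2,III-1,III-2,III-3]: 194 consistent

III-2 ∈ {Gg SS, Gg Ss}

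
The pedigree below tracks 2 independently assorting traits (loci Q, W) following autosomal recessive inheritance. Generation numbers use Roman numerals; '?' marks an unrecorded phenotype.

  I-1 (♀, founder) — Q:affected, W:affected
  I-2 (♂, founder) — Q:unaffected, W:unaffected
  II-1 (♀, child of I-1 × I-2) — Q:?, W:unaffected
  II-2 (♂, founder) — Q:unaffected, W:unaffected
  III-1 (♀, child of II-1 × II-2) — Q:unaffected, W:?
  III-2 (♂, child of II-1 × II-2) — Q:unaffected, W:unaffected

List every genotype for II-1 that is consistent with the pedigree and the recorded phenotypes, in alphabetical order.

II-1 ∈ {Qq Ww, qq Ww}

Q/I-1 aff ·: qq
Q/I-2 un ·: QQ|Qq
Q/II-1 ? I-1×I-2: Qq|qq
Q/II-2 un ·: QQ|Qq
Q/III-1 un II-1×II-2: QQ|Qq
Q/III-2 un II-1×II-2: QQ|Qq
⇒ Q over [I-1,I-2,II-1,II-2,III-1,III-2]: 18 consistent
W/I-1 aff ·: ww
W/I-2 un ·: WW|Ww
W/II-1 un I-1×I-2: Ww
W/II-2 un ·: WW|Ww
W/III-1 ? II-1×II-2: WW|Ww|ww
W/III-2 un II-1×II-2: WW|Ww
⇒ W over [I-1,I-2,II-1,II-2,III-1,III-2]: 20 consistent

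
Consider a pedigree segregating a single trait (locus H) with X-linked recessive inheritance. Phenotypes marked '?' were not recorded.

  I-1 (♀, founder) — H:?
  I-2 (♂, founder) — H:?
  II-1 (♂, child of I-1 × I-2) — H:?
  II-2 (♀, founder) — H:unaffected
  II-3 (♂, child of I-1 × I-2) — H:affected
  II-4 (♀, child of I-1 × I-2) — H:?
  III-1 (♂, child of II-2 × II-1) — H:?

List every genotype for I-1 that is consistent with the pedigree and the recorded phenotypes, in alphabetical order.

H/I-1 ? ·: X^HX^h|X^hX^h
H/I-2 ? ·: X^HY|X^hY
H/II-1 ? I-1×I-2: X^HY|X^hY
H/II-2 un ·: X^HX^H|X^HX^h
H/II-3 aff I-1×I-2: X^hY
H/II-4 ? I-1×I-2: X^HX^H|X^HX^h|X^hX^h
H/III-1 ? II-2×II-1: X^HY|X^hY
⇒ H over [I-1,I-2,II-1,II-2,II-3,II-4,III-1]: 30 consistent

I-1 ∈ {X^HX^h, X^hX^h}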